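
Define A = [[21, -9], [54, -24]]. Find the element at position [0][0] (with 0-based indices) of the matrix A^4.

Characteristic polynomial: μ^2 + 3μ - 18 = (μ - 3)(μ + 6), so the eigenvalues are -6, 3.
μ=-6: eigenvector (1, 3).
μ=3: eigenvector (-1, -2).
P = [[1, -1], [3, -2]], D = diag(-6, 3), P⁻¹ = [[-2, 1], [-3, 1]].
A⁴ = P·diag(1296, 81)·P⁻¹ = [[-2349, 1215], [-7290, 3726]].
The requested entry is -2349.

-2349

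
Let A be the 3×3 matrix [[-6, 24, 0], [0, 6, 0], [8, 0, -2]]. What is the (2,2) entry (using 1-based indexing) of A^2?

Characteristic polynomial: λ^3 + 2λ^2 - 36λ - 72 = (λ - 6)(λ + 2)(λ + 6), so the eigenvalues are -6, -2, 6.
λ=-6: eigenvector (1, 0, -2).
λ=-2: eigenvector (0, 0, 1).
λ=6: eigenvector (2, 1, 2).
P = [[1, 0, 2], [0, 0, 1], [-2, 1, 2]], D = diag(-6, -2, 6), P⁻¹ = [[1, -2, 0], [2, -6, 1], [0, 1, 0]].
A² = P·diag(36, 4, 36)·P⁻¹ = [[36, 0, 0], [0, 36, 0], [-64, 192, 4]].
The requested entry is 36.

36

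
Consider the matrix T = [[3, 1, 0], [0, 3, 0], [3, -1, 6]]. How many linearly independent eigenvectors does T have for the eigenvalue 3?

T − 3I = [[0, 1, 0], [0, 0, 0], [3, -1, 3]].
This matrix has rank 2, so its null space has dimension 3 − 2 = 1.

1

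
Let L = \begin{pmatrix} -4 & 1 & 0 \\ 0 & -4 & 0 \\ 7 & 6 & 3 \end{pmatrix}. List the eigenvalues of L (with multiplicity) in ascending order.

Characteristic polynomial: p(λ) = λ^3 + 5λ^2 - 8λ - 48 = (λ - 3)(λ + 4)^2.
Roots (with multiplicity): -4, -4, 3.

-4, -4, 3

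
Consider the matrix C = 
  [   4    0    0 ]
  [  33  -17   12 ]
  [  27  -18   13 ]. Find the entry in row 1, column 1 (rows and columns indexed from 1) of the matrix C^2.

Characteristic polynomial: λ^3 - 21λ + 20 = (λ - 4)(λ - 1)(λ + 5), so the eigenvalues are -5, 1, 4.
λ=4: eigenvector (1, 1, -1).
λ=-5: eigenvector (0, 1, 1).
λ=1: eigenvector (0, 2, 3).
P = [[1, 0, 0], [1, 1, 2], [-1, 1, 3]], D = diag(4, -5, 1), P⁻¹ = [[1, 0, 0], [-5, 3, -2], [2, -1, 1]].
C² = P·diag(16, 25, 1)·P⁻¹ = [[16, 0, 0], [-105, 73, -48], [-135, 72, -47]].
The requested entry is 16.

16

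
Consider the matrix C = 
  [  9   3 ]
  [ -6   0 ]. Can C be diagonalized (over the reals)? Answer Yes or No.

Yes

Characteristic polynomial: p(t) = t^2 - 9t + 18 = (t - 6)(t - 3).
All 2 eigenvalues are distinct, so C is diagonalizable.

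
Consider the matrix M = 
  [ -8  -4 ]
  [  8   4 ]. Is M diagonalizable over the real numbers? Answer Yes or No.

Yes

Characteristic polynomial: p(r) = r^2 + 4r = r(r + 4).
All 2 eigenvalues are distinct, so M is diagonalizable.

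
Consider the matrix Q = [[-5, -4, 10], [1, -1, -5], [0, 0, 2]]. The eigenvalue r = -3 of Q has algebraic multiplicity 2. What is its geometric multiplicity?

1

Q + 3I = [[-2, -4, 10], [1, 2, -5], [0, 0, 5]].
This matrix has rank 2, so its null space has dimension 3 − 2 = 1.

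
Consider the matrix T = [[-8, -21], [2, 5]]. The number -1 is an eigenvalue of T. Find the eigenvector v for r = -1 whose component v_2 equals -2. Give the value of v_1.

T + 1I = [[-7, -21], [2, 6]].
Solving (T + 1I)v = 0 gives the eigenspace spanned by (6, -2).
With v_2 = -2, v = (6, -2), so v_1 = 6.

6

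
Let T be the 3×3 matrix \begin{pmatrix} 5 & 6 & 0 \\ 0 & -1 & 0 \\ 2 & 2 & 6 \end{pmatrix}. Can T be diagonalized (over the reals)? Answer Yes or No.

Yes

Characteristic polynomial: p(s) = s^3 - 10s^2 + 19s + 30 = (s - 6)(s - 5)(s + 1).
All 3 eigenvalues are distinct, so T is diagonalizable.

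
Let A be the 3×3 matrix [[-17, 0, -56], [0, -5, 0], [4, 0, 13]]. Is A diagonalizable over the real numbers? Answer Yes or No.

Characteristic polynomial: p(μ) = μ^3 + 9μ^2 + 23μ + 15 = (μ + 1)(μ + 3)(μ + 5).
All 3 eigenvalues are distinct, so A is diagonalizable.

Yes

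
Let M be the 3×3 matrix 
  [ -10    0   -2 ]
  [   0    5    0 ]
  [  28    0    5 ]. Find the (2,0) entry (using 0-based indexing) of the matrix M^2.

Characteristic polynomial: s^3 - 19s - 30 = (s - 5)(s + 2)(s + 3), so the eigenvalues are -3, -2, 5.
s=-3: eigenvector (2, 0, -7).
s=5: eigenvector (0, 1, 0).
s=-2: eigenvector (1, 0, -4).
P = [[2, 0, 1], [0, 1, 0], [-7, 0, -4]], D = diag(-3, 5, -2), P⁻¹ = [[4, 0, 1], [0, 1, 0], [-7, 0, -2]].
M² = P·diag(9, 25, 4)·P⁻¹ = [[44, 0, 10], [0, 25, 0], [-140, 0, -31]].
The requested entry is -140.

-140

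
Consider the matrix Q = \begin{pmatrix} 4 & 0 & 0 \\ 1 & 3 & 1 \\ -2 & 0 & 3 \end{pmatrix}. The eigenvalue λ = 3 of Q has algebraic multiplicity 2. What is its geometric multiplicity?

Q − 3I = [[1, 0, 0], [1, 0, 1], [-2, 0, 0]].
This matrix has rank 2, so its null space has dimension 3 − 2 = 1.

1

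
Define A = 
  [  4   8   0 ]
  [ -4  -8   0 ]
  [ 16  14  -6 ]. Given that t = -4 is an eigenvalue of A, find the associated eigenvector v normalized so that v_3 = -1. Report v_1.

A + 4I = [[8, 8, 0], [-4, -4, 0], [16, 14, -2]].
Solving (A + 4I)v = 0 gives the eigenspace spanned by (-1, 1, -1).
With v_3 = -1, v = (-1, 1, -1), so v_1 = -1.

-1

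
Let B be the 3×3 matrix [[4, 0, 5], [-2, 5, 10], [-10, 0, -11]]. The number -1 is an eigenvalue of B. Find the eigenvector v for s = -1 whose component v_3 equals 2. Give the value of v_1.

B + 1I = [[5, 0, 5], [-2, 6, 10], [-10, 0, -10]].
Solving (B + 1I)v = 0 gives the eigenspace spanned by (-2, -4, 2).
With v_3 = 2, v = (-2, -4, 2), so v_1 = -2.

-2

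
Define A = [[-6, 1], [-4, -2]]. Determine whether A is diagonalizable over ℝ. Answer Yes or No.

No

Characteristic polynomial: p(s) = s^2 + 8s + 16 = (s + 4)^2.
s = -4 has algebraic multiplicity 2; rank(A + 4I) = 1, so geometric multiplicity = 1.
Geometric multiplicity < algebraic multiplicity, so A is not diagonalizable.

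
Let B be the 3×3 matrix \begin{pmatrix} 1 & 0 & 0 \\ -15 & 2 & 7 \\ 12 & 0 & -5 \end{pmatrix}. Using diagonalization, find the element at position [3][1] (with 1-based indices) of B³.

252

Characteristic polynomial: λ^3 + 2λ^2 - 13λ + 10 = (λ - 2)(λ - 1)(λ + 5), so the eigenvalues are -5, 1, 2.
λ=2: eigenvector (0, 1, 0).
λ=1: eigenvector (1, 1, 2).
λ=-5: eigenvector (0, -1, 1).
P = [[0, 1, 0], [1, 1, -1], [0, 2, 1]], D = diag(2, 1, -5), P⁻¹ = [[-3, 1, 1], [1, 0, 0], [-2, 0, 1]].
B³ = P·diag(8, 1, -125)·P⁻¹ = [[1, 0, 0], [-273, 8, 133], [252, 0, -125]].
The requested entry is 252.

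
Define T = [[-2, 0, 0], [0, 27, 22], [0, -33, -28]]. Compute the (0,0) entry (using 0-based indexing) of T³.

-8

Characteristic polynomial: r^3 + 3r^2 - 28r - 60 = (r - 5)(r + 2)(r + 6), so the eigenvalues are -6, -2, 5.
r=5: eigenvector (0, -1, 1).
r=-2: eigenvector (1, 0, 0).
r=-6: eigenvector (0, 2, -3).
P = [[0, 1, 0], [-1, 0, 2], [1, 0, -3]], D = diag(5, -2, -6), P⁻¹ = [[0, -3, -2], [1, 0, 0], [0, -1, -1]].
T³ = P·diag(125, -8, -216)·P⁻¹ = [[-8, 0, 0], [0, 807, 682], [0, -1023, -898]].
The requested entry is -8.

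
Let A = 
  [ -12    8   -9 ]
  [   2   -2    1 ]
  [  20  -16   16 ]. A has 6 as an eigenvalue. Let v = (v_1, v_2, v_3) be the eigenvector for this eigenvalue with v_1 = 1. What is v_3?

-2

A − 6I = [[-18, 8, -9], [2, -8, 1], [20, -16, 10]].
Solving (A − 6I)v = 0 gives the eigenspace spanned by (1, 0, -2).
With v_1 = 1, v = (1, 0, -2), so v_3 = -2.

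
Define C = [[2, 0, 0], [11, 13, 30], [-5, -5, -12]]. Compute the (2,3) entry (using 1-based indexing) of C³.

210

Characteristic polynomial: r^3 - 3r^2 - 4r + 12 = (r - 3)(r - 2)(r + 2), so the eigenvalues are -2, 2, 3.
r=2: eigenvector (1, -1, 0).
r=3: eigenvector (0, 3, -1).
r=-2: eigenvector (0, -2, 1).
P = [[1, 0, 0], [-1, 3, -2], [0, -1, 1]], D = diag(2, 3, -2), P⁻¹ = [[1, 0, 0], [1, 1, 2], [1, 1, 3]].
C³ = P·diag(8, 27, -8)·P⁻¹ = [[8, 0, 0], [89, 97, 210], [-35, -35, -78]].
The requested entry is 210.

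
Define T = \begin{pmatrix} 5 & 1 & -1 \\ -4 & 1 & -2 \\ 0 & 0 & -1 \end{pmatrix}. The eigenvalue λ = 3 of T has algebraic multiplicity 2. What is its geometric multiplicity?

T − 3I = [[2, 1, -1], [-4, -2, -2], [0, 0, -4]].
This matrix has rank 2, so its null space has dimension 3 − 2 = 1.

1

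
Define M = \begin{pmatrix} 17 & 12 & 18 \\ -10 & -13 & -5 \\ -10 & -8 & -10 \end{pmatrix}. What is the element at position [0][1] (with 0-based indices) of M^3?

Characteristic polynomial: r^3 + 6r^2 - r - 30 = (r - 2)(r + 3)(r + 5), so the eigenvalues are -5, -3, 2.
r=-3: eigenvector (-3, 2, 2).
r=-5: eigenvector (-6, 5, 4).
r=2: eigenvector (-2, 1, 1).
P = [[-3, -6, -2], [2, 5, 1], [2, 4, 1]], D = diag(-3, -5, 2), P⁻¹ = [[1, -2, 4], [0, 1, -1], [-2, 0, -3]].
M³ = P·diag(-27, -125, 8)·P⁻¹ = [[113, 588, -378], [-70, -517, 385], [-70, -392, 260]].
The requested entry is 588.

588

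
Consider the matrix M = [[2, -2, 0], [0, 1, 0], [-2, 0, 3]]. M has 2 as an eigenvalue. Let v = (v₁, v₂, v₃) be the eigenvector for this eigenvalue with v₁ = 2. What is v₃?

4

M − 2I = [[0, -2, 0], [0, -1, 0], [-2, 0, 1]].
Solving (M − 2I)v = 0 gives the eigenspace spanned by (2, 0, 4).
With v₁ = 2, v = (2, 0, 4), so v₃ = 4.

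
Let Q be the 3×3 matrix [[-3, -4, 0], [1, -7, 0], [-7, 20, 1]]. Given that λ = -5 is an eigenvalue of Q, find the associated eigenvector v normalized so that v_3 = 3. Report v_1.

-6

Q + 5I = [[2, -4, 0], [1, -2, 0], [-7, 20, 6]].
Solving (Q + 5I)v = 0 gives the eigenspace spanned by (-6, -3, 3).
With v_3 = 3, v = (-6, -3, 3), so v_1 = -6.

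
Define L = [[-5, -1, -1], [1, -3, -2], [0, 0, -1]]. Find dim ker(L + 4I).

L + 4I = [[-1, -1, -1], [1, 1, -2], [0, 0, 3]].
This matrix has rank 2, so its null space has dimension 3 − 2 = 1.

1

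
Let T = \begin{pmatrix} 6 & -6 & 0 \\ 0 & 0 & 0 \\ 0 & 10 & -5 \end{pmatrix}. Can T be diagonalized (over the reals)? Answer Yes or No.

Characteristic polynomial: p(s) = s^3 - s^2 - 30s = s(s - 6)(s + 5).
All 3 eigenvalues are distinct, so T is diagonalizable.

Yes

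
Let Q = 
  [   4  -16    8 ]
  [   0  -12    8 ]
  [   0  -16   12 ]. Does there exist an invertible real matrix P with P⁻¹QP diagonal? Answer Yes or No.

Yes

Characteristic polynomial: p(r) = r^3 - 4r^2 - 16r + 64 = (r - 4)^2(r + 4).
r = 4 has algebraic multiplicity 2; rank(Q − 4I) = 1, so geometric multiplicity = 2.
Every eigenvalue has geometric = algebraic multiplicity, so Q is diagonalizable.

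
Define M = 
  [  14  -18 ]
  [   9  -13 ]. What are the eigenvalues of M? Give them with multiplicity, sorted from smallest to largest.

Characteristic polynomial: p(t) = t^2 - t - 20 = (t - 5)(t + 4).
Roots (with multiplicity): -4, 5.

-4, 5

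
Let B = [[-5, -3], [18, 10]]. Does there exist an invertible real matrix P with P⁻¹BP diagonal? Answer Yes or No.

Yes

Characteristic polynomial: p(λ) = λ^2 - 5λ + 4 = (λ - 4)(λ - 1).
All 2 eigenvalues are distinct, so B is diagonalizable.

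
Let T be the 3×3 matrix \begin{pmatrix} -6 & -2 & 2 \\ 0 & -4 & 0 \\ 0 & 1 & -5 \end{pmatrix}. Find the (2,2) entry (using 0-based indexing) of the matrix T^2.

25

Characteristic polynomial: s^3 + 15s^2 + 74s + 120 = (s + 4)(s + 5)(s + 6), so the eigenvalues are -6, -5, -4.
s=-6: eigenvector (1, 0, 0).
s=-4: eigenvector (0, 1, 1).
s=-5: eigenvector (2, 0, 1).
P = [[1, 0, 2], [0, 1, 0], [0, 1, 1]], D = diag(-6, -4, -5), P⁻¹ = [[1, 2, -2], [0, 1, 0], [0, -1, 1]].
T² = P·diag(36, 16, 25)·P⁻¹ = [[36, 22, -22], [0, 16, 0], [0, -9, 25]].
The requested entry is 25.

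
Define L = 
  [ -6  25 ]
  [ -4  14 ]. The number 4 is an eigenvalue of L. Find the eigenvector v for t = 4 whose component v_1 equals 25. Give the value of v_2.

10

L − 4I = [[-10, 25], [-4, 10]].
Solving (L − 4I)v = 0 gives the eigenspace spanned by (25, 10).
With v_1 = 25, v = (25, 10), so v_2 = 10.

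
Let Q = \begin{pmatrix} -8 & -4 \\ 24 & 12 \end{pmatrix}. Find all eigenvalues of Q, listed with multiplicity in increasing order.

Characteristic polynomial: p(r) = r^2 - 4r = r(r - 4).
Roots (with multiplicity): 0, 4.

0, 4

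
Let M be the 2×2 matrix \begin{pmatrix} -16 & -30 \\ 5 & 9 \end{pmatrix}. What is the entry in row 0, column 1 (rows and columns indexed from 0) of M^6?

279930

Characteristic polynomial: s^2 + 7s + 6 = (s + 1)(s + 6), so the eigenvalues are -6, -1.
s=-1: eigenvector (-2, 1).
s=-6: eigenvector (-3, 1).
P = [[-2, -3], [1, 1]], D = diag(-1, -6), P⁻¹ = [[1, 3], [-1, -2]].
M⁶ = P·diag(1, 46656)·P⁻¹ = [[139966, 279930], [-46655, -93309]].
The requested entry is 279930.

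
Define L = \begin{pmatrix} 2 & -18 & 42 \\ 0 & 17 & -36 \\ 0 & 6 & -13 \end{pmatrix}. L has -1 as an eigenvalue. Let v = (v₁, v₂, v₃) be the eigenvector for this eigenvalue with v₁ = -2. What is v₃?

L + 1I = [[3, -18, 42], [0, 18, -36], [0, 6, -12]].
Solving (L + 1I)v = 0 gives the eigenspace spanned by (-2, 2, 1).
With v₁ = -2, v = (-2, 2, 1), so v₃ = 1.

1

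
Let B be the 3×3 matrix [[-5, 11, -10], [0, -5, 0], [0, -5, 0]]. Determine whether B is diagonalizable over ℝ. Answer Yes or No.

Characteristic polynomial: p(t) = t^3 + 10t^2 + 25t = t(t + 5)^2.
t = -5 has algebraic multiplicity 2; rank(B + 5I) = 2, so geometric multiplicity = 1.
Geometric multiplicity < algebraic multiplicity, so B is not diagonalizable.

No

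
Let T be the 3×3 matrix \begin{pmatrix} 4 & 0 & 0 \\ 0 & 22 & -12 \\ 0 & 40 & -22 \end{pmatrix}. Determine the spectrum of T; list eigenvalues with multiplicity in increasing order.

Characteristic polynomial: p(λ) = λ^3 - 4λ^2 - 4λ + 16 = (λ - 4)(λ - 2)(λ + 2).
Roots (with multiplicity): -2, 2, 4.

-2, 2, 4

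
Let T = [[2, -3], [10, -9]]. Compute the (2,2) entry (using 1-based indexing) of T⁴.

Characteristic polynomial: r^2 + 7r + 12 = (r + 3)(r + 4), so the eigenvalues are -4, -3.
r=-4: eigenvector (1, 2).
r=-3: eigenvector (-3, -5).
P = [[1, -3], [2, -5]], D = diag(-4, -3), P⁻¹ = [[-5, 3], [-2, 1]].
T⁴ = P·diag(256, 81)·P⁻¹ = [[-794, 525], [-1750, 1131]].
The requested entry is 1131.

1131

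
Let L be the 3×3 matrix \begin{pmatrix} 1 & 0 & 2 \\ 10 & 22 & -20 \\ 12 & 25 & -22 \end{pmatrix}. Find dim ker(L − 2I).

1

L − 2I = [[-1, 0, 2], [10, 20, -20], [12, 25, -24]].
This matrix has rank 2, so its null space has dimension 3 − 2 = 1.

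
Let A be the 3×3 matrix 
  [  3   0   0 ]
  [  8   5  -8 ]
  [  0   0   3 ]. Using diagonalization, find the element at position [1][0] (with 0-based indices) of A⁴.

Characteristic polynomial: λ^3 - 11λ^2 + 39λ - 45 = (λ - 5)(λ - 3)^2, so the eigenvalues are 3, 3, 5.
λ=3: eigenvector (1, 0, 1).
λ=5: eigenvector (0, 1, 0).
λ=3: eigenvector (0, 4, 1).
P = [[1, 0, 0], [0, 1, 4], [1, 0, 1]], D = diag(3, 5, 3), P⁻¹ = [[1, 0, 0], [4, 1, -4], [-1, 0, 1]].
A⁴ = P·diag(81, 625, 81)·P⁻¹ = [[81, 0, 0], [2176, 625, -2176], [0, 0, 81]].
The requested entry is 2176.

2176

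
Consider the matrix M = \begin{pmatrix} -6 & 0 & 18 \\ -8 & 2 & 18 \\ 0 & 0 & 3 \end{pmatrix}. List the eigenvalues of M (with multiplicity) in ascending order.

-6, 2, 3

Characteristic polynomial: p(λ) = λ^3 + λ^2 - 24λ + 36 = (λ - 3)(λ - 2)(λ + 6).
Roots (with multiplicity): -6, 2, 3.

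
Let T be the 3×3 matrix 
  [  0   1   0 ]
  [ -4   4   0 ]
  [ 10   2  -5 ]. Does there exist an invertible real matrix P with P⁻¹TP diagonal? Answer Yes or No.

No

Characteristic polynomial: p(μ) = μ^3 + μ^2 - 16μ + 20 = (μ - 2)^2(μ + 5).
μ = 2 has algebraic multiplicity 2; rank(T − 2I) = 2, so geometric multiplicity = 1.
Geometric multiplicity < algebraic multiplicity, so T is not diagonalizable.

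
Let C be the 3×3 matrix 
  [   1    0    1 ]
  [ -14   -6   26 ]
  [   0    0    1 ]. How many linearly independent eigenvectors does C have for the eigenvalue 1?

1

C − 1I = [[0, 0, 1], [-14, -7, 26], [0, 0, 0]].
This matrix has rank 2, so its null space has dimension 3 − 2 = 1.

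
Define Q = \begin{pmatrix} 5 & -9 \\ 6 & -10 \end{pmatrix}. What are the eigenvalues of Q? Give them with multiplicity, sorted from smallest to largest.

-4, -1

Characteristic polynomial: p(s) = s^2 + 5s + 4 = (s + 1)(s + 4).
Roots (with multiplicity): -4, -1.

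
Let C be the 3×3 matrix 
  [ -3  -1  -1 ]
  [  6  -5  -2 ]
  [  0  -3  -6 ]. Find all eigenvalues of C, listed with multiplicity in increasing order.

-6, -5, -3

Characteristic polynomial: p(t) = t^3 + 14t^2 + 63t + 90 = (t + 3)(t + 5)(t + 6).
Roots (with multiplicity): -6, -5, -3.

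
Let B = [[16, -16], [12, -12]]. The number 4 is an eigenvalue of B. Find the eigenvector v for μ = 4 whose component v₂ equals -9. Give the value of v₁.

-12

B − 4I = [[12, -16], [12, -16]].
Solving (B − 4I)v = 0 gives the eigenspace spanned by (-12, -9).
With v₂ = -9, v = (-12, -9), so v₁ = -12.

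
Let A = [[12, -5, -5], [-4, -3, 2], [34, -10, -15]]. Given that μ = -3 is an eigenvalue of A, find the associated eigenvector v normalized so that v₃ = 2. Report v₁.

1

A + 3I = [[15, -5, -5], [-4, 0, 2], [34, -10, -12]].
Solving (A + 3I)v = 0 gives the eigenspace spanned by (1, 1, 2).
With v₃ = 2, v = (1, 1, 2), so v₁ = 1.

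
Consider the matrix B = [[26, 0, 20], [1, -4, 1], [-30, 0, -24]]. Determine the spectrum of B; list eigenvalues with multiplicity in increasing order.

-4, -4, 6

Characteristic polynomial: p(s) = s^3 + 2s^2 - 32s - 96 = (s - 6)(s + 4)^2.
Roots (with multiplicity): -4, -4, 6.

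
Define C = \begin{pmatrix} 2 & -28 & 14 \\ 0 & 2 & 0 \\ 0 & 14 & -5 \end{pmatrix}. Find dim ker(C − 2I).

2

C − 2I = [[0, -28, 14], [0, 0, 0], [0, 14, -7]].
This matrix has rank 1, so its null space has dimension 3 − 1 = 2.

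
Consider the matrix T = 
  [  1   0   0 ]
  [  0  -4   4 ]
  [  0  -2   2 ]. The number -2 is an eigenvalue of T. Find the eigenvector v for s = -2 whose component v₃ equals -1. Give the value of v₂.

-2

T + 2I = [[3, 0, 0], [0, -2, 4], [0, -2, 4]].
Solving (T + 2I)v = 0 gives the eigenspace spanned by (0, -2, -1).
With v₃ = -1, v = (0, -2, -1), so v₂ = -2.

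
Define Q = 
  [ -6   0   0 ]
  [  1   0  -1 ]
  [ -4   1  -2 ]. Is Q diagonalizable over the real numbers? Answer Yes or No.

No

Characteristic polynomial: p(r) = r^3 + 8r^2 + 13r + 6 = (r + 1)^2(r + 6).
r = -1 has algebraic multiplicity 2; rank(Q + 1I) = 2, so geometric multiplicity = 1.
Geometric multiplicity < algebraic multiplicity, so Q is not diagonalizable.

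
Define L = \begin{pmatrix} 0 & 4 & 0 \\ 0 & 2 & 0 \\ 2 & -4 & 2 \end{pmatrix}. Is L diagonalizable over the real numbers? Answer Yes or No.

Yes

Characteristic polynomial: p(r) = r^3 - 4r^2 + 4r = r(r - 2)^2.
r = 2 has algebraic multiplicity 2; rank(L − 2I) = 1, so geometric multiplicity = 2.
Every eigenvalue has geometric = algebraic multiplicity, so L is diagonalizable.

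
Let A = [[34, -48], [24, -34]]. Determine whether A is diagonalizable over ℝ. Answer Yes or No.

Characteristic polynomial: p(λ) = λ^2 - 4 = (λ - 2)(λ + 2).
All 2 eigenvalues are distinct, so A is diagonalizable.

Yes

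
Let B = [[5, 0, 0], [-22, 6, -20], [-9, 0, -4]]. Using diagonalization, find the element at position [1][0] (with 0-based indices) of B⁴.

Characteristic polynomial: λ^3 - 7λ^2 - 14λ + 120 = (λ - 6)(λ - 5)(λ + 4), so the eigenvalues are -4, 5, 6.
λ=-4: eigenvector (0, 2, 1).
λ=6: eigenvector (0, 1, 0).
λ=5: eigenvector (-1, -2, 1).
P = [[0, 0, -1], [2, 1, -2], [1, 0, 1]], D = diag(-4, 6, 5), P⁻¹ = [[1, 0, 1], [-4, 1, -2], [-1, 0, 0]].
B⁴ = P·diag(256, 1296, 625)·P⁻¹ = [[625, 0, 0], [-3422, 1296, -2080], [-369, 0, 256]].
The requested entry is -3422.

-3422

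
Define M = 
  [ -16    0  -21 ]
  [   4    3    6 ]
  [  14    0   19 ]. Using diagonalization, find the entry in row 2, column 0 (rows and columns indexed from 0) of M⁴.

1218

Characteristic polynomial: r^3 - 6r^2 - r + 30 = (r - 5)(r - 3)(r + 2), so the eigenvalues are -2, 3, 5.
r=5: eigenvector (-1, 1, 1).
r=3: eigenvector (0, 1, 0).
r=-2: eigenvector (3, 0, -2).
P = [[-1, 0, 3], [1, 1, 0], [1, 0, -2]], D = diag(5, 3, -2), P⁻¹ = [[2, 0, 3], [-2, 1, -3], [1, 0, 1]].
M⁴ = P·diag(625, 81, 16)·P⁻¹ = [[-1202, 0, -1827], [1088, 81, 1632], [1218, 0, 1843]].
The requested entry is 1218.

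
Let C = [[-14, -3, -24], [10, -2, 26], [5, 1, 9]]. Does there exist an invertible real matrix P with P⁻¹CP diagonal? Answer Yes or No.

Characteristic polynomial: p(r) = r^3 + 7r^2 + 8r - 16 = (r - 1)(r + 4)^2.
r = -4 has algebraic multiplicity 2; rank(C + 4I) = 2, so geometric multiplicity = 1.
Geometric multiplicity < algebraic multiplicity, so C is not diagonalizable.

No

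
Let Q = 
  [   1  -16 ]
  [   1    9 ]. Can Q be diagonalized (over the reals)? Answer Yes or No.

No

Characteristic polynomial: p(t) = t^2 - 10t + 25 = (t - 5)^2.
t = 5 has algebraic multiplicity 2; rank(Q − 5I) = 1, so geometric multiplicity = 1.
Geometric multiplicity < algebraic multiplicity, so Q is not diagonalizable.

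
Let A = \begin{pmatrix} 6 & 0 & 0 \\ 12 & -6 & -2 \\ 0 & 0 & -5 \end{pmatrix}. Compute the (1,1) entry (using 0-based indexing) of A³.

Characteristic polynomial: t^3 + 5t^2 - 36t - 180 = (t - 6)(t + 5)(t + 6), so the eigenvalues are -6, -5, 6.
t=6: eigenvector (1, 1, 0).
t=-6: eigenvector (0, 1, 0).
t=-5: eigenvector (0, -2, 1).
P = [[1, 0, 0], [1, 1, -2], [0, 0, 1]], D = diag(6, -6, -5), P⁻¹ = [[1, 0, 0], [-1, 1, 2], [0, 0, 1]].
A³ = P·diag(216, -216, -125)·P⁻¹ = [[216, 0, 0], [432, -216, -182], [0, 0, -125]].
The requested entry is -216.

-216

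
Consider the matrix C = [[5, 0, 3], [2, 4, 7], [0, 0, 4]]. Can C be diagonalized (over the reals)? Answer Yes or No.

Characteristic polynomial: p(r) = r^3 - 13r^2 + 56r - 80 = (r - 5)(r - 4)^2.
r = 4 has algebraic multiplicity 2; rank(C − 4I) = 2, so geometric multiplicity = 1.
Geometric multiplicity < algebraic multiplicity, so C is not diagonalizable.

No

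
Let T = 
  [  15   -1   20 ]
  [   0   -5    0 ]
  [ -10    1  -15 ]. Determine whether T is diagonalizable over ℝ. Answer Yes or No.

No

Characteristic polynomial: p(s) = s^3 + 5s^2 - 25s - 125 = (s - 5)(s + 5)^2.
s = -5 has algebraic multiplicity 2; rank(T + 5I) = 2, so geometric multiplicity = 1.
Geometric multiplicity < algebraic multiplicity, so T is not diagonalizable.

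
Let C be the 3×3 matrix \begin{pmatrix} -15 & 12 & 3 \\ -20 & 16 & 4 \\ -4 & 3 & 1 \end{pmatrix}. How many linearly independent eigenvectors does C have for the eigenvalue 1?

C − 1I = [[-16, 12, 3], [-20, 15, 4], [-4, 3, 0]].
This matrix has rank 2, so its null space has dimension 3 − 2 = 1.

1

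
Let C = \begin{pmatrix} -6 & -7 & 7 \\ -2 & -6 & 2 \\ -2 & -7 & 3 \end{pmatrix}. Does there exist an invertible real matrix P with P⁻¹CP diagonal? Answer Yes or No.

Characteristic polynomial: p(λ) = λ^3 + 9λ^2 + 14λ - 24 = (λ - 1)(λ + 4)(λ + 6).
All 3 eigenvalues are distinct, so C is diagonalizable.

Yes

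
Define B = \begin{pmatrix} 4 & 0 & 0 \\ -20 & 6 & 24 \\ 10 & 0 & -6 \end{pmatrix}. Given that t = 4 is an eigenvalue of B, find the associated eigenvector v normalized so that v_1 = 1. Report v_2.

B − 4I = [[0, 0, 0], [-20, 2, 24], [10, 0, -10]].
Solving (B − 4I)v = 0 gives the eigenspace spanned by (1, -2, 1).
With v_1 = 1, v = (1, -2, 1), so v_2 = -2.

-2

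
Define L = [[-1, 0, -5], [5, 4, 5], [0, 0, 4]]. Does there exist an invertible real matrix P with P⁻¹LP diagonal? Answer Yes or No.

Characteristic polynomial: p(λ) = λ^3 - 7λ^2 + 8λ + 16 = (λ - 4)^2(λ + 1).
λ = 4 has algebraic multiplicity 2; rank(L − 4I) = 1, so geometric multiplicity = 2.
Every eigenvalue has geometric = algebraic multiplicity, so L is diagonalizable.

Yes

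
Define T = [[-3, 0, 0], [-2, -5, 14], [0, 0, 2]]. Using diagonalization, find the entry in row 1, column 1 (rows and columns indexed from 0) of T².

Characteristic polynomial: s^3 + 6s^2 - s - 30 = (s - 2)(s + 3)(s + 5), so the eigenvalues are -5, -3, 2.
s=-3: eigenvector (1, -1, 0).
s=-5: eigenvector (0, 1, 0).
s=2: eigenvector (0, 2, 1).
P = [[1, 0, 0], [-1, 1, 2], [0, 0, 1]], D = diag(-3, -5, 2), P⁻¹ = [[1, 0, 0], [1, 1, -2], [0, 0, 1]].
T² = P·diag(9, 25, 4)·P⁻¹ = [[9, 0, 0], [16, 25, -42], [0, 0, 4]].
The requested entry is 25.

25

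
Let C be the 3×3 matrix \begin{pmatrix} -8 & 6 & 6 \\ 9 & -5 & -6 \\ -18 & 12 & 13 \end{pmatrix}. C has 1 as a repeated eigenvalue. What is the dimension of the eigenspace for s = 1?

C − 1I = [[-9, 6, 6], [9, -6, -6], [-18, 12, 12]].
This matrix has rank 1, so its null space has dimension 3 − 1 = 2.

2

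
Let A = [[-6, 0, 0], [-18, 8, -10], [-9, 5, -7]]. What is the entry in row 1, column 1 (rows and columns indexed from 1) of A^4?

Characteristic polynomial: t^3 + 5t^2 - 12t - 36 = (t - 3)(t + 2)(t + 6), so the eigenvalues are -6, -2, 3.
t=3: eigenvector (0, -2, -1).
t=-6: eigenvector (-1, -2, -1).
t=-2: eigenvector (0, 1, 1).
P = [[0, -1, 0], [-2, -2, 1], [-1, -1, 1]], D = diag(3, -6, -2), P⁻¹ = [[1, -1, 1], [-1, 0, 0], [0, -1, 2]].
A⁴ = P·diag(81, 1296, 16)·P⁻¹ = [[1296, 0, 0], [2430, 146, -130], [1215, 65, -49]].
The requested entry is 1296.

1296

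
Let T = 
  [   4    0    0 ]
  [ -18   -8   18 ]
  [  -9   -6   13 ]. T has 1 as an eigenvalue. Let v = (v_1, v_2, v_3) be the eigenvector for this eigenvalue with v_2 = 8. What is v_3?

4

T − 1I = [[3, 0, 0], [-18, -9, 18], [-9, -6, 12]].
Solving (T − 1I)v = 0 gives the eigenspace spanned by (0, 8, 4).
With v_2 = 8, v = (0, 8, 4), so v_3 = 4.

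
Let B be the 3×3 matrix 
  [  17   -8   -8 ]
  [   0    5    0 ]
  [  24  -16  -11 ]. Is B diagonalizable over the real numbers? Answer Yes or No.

Characteristic polynomial: p(λ) = λ^3 - 11λ^2 + 35λ - 25 = (λ - 5)^2(λ - 1).
λ = 5 has algebraic multiplicity 2; rank(B − 5I) = 1, so geometric multiplicity = 2.
Every eigenvalue has geometric = algebraic multiplicity, so B is diagonalizable.

Yes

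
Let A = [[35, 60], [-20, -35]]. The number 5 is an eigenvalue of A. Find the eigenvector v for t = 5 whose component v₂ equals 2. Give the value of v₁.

-4

A − 5I = [[30, 60], [-20, -40]].
Solving (A − 5I)v = 0 gives the eigenspace spanned by (-4, 2).
With v₂ = 2, v = (-4, 2), so v₁ = -4.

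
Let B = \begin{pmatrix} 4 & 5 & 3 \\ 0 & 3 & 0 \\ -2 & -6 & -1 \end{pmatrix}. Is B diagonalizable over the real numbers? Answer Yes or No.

Yes

Characteristic polynomial: p(r) = r^3 - 6r^2 + 11r - 6 = (r - 3)(r - 2)(r - 1).
All 3 eigenvalues are distinct, so B is diagonalizable.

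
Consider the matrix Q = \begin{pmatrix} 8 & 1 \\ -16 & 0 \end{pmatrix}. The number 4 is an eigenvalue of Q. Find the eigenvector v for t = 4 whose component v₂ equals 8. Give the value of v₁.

-2

Q − 4I = [[4, 1], [-16, -4]].
Solving (Q − 4I)v = 0 gives the eigenspace spanned by (-2, 8).
With v₂ = 8, v = (-2, 8), so v₁ = -2.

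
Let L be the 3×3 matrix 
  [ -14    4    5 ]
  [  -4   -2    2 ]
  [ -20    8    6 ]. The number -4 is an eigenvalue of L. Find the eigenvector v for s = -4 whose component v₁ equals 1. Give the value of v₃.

2

L + 4I = [[-10, 4, 5], [-4, 2, 2], [-20, 8, 10]].
Solving (L + 4I)v = 0 gives the eigenspace spanned by (1, 0, 2).
With v₁ = 1, v = (1, 0, 2), so v₃ = 2.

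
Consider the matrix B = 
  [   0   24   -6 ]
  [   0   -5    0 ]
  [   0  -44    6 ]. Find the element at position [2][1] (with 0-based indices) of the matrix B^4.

Characteristic polynomial: λ^3 - λ^2 - 30λ = λ(λ - 6)(λ + 5), so the eigenvalues are -5, 0, 6.
λ=0: eigenvector (1, 0, 0).
λ=-5: eigenvector (0, 1, 4).
λ=6: eigenvector (1, 0, -1).
P = [[1, 0, 1], [0, 1, 0], [0, 4, -1]], D = diag(0, -5, 6), P⁻¹ = [[1, -4, 1], [0, 1, 0], [0, 4, -1]].
B⁴ = P·diag(0, 625, 1296)·P⁻¹ = [[0, 5184, -1296], [0, 625, 0], [0, -2684, 1296]].
The requested entry is -2684.

-2684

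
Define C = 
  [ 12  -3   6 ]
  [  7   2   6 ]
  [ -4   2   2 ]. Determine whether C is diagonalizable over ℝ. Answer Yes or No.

Characteristic polynomial: p(s) = s^3 - 16s^2 + 85s - 150 = (s - 6)(s - 5)^2.
s = 5 has algebraic multiplicity 2; rank(C − 5I) = 2, so geometric multiplicity = 1.
Geometric multiplicity < algebraic multiplicity, so C is not diagonalizable.

No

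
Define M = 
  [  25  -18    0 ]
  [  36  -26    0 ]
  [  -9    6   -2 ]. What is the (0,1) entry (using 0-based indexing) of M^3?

Characteristic polynomial: t^3 + 3t^2 - 4 = (t - 1)(t + 2)^2, so the eigenvalues are -2, -2, 1.
t=1: eigenvector (3, 4, -1).
t=-2: eigenvector (2, 3, -1).
t=-2: eigenvector (0, 0, 1).
P = [[3, 2, 0], [4, 3, 0], [-1, -1, 1]], D = diag(1, -2, -2), P⁻¹ = [[3, -2, 0], [-4, 3, 0], [-1, 1, 1]].
M³ = P·diag(1, -8, -8)·P⁻¹ = [[73, -54, 0], [108, -80, 0], [-27, 18, -8]].
The requested entry is -54.

-54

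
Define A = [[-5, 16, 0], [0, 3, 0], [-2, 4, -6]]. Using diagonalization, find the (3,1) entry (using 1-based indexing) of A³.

Characteristic polynomial: μ^3 + 8μ^2 - 3μ - 90 = (μ - 3)(μ + 5)(μ + 6), so the eigenvalues are -6, -5, 3.
μ=-5: eigenvector (1, 0, -2).
μ=3: eigenvector (2, 1, 0).
μ=-6: eigenvector (0, 0, 1).
P = [[1, 2, 0], [0, 1, 0], [-2, 0, 1]], D = diag(-5, 3, -6), P⁻¹ = [[1, -2, 0], [0, 1, 0], [2, -4, 1]].
A³ = P·diag(-125, 27, -216)·P⁻¹ = [[-125, 304, 0], [0, 27, 0], [-182, 364, -216]].
The requested entry is -182.

-182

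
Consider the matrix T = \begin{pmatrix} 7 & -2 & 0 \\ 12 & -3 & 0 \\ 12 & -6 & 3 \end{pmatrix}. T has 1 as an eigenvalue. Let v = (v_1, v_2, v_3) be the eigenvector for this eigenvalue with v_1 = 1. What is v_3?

T − 1I = [[6, -2, 0], [12, -4, 0], [12, -6, 2]].
Solving (T − 1I)v = 0 gives the eigenspace spanned by (1, 3, 3).
With v_1 = 1, v = (1, 3, 3), so v_3 = 3.

3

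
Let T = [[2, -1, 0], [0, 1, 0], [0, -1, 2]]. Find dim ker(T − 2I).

2

T − 2I = [[0, -1, 0], [0, -1, 0], [0, -1, 0]].
This matrix has rank 1, so its null space has dimension 3 − 1 = 2.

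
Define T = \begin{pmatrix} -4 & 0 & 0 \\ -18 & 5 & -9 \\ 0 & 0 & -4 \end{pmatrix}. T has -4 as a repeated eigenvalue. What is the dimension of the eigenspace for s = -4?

T + 4I = [[0, 0, 0], [-18, 9, -9], [0, 0, 0]].
This matrix has rank 1, so its null space has dimension 3 − 1 = 2.

2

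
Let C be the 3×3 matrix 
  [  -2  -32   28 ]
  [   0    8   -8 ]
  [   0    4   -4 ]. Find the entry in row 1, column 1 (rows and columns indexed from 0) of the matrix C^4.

512

Characteristic polynomial: λ^3 - 2λ^2 - 8λ = λ(λ - 4)(λ + 2), so the eigenvalues are -2, 0, 4.
λ=-2: eigenvector (1, 0, 0).
λ=0: eigenvector (-2, 1, 1).
λ=4: eigenvector (6, -2, -1).
P = [[1, -2, 6], [0, 1, -2], [0, 1, -1]], D = diag(-2, 0, 4), P⁻¹ = [[1, 4, -2], [0, -1, 2], [0, -1, 1]].
C⁴ = P·diag(16, 0, 256)·P⁻¹ = [[16, -1472, 1504], [0, 512, -512], [0, 256, -256]].
The requested entry is 512.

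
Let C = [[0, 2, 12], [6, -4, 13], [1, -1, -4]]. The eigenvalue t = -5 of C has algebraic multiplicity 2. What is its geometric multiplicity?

1

C + 5I = [[5, 2, 12], [6, 1, 13], [1, -1, 1]].
This matrix has rank 2, so its null space has dimension 3 − 2 = 1.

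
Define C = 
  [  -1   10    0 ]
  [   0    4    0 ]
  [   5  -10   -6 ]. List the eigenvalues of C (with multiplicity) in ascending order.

-6, -1, 4

Characteristic polynomial: p(r) = r^3 + 3r^2 - 22r - 24 = (r - 4)(r + 1)(r + 6).
Roots (with multiplicity): -6, -1, 4.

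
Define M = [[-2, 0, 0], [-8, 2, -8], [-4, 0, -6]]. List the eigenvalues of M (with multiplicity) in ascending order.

-6, -2, 2

Characteristic polynomial: p(μ) = μ^3 + 6μ^2 - 4μ - 24 = (μ - 2)(μ + 2)(μ + 6).
Roots (with multiplicity): -6, -2, 2.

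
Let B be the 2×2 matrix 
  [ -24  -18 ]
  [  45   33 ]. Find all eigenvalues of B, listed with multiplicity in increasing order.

3, 6

Characteristic polynomial: p(s) = s^2 - 9s + 18 = (s - 6)(s - 3).
Roots (with multiplicity): 3, 6.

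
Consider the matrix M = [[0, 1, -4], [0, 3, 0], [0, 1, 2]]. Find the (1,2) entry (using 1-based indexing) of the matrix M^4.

Characteristic polynomial: μ^3 - 5μ^2 + 6μ = μ(μ - 3)(μ - 2), so the eigenvalues are 0, 2, 3.
μ=0: eigenvector (1, 0, 0).
μ=3: eigenvector (-1, 1, 1).
μ=2: eigenvector (-2, 0, 1).
P = [[1, -1, -2], [0, 1, 0], [0, 1, 1]], D = diag(0, 3, 2), P⁻¹ = [[1, -1, 2], [0, 1, 0], [0, -1, 1]].
M⁴ = P·diag(0, 81, 16)·P⁻¹ = [[0, -49, -32], [0, 81, 0], [0, 65, 16]].
The requested entry is -49.

-49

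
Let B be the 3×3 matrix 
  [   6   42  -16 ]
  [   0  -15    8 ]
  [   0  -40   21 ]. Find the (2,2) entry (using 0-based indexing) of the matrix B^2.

Characteristic polynomial: μ^3 - 12μ^2 + 41μ - 30 = (μ - 6)(μ - 5)(μ - 1), so the eigenvalues are 1, 5, 6.
μ=6: eigenvector (1, 0, 0).
μ=1: eigenvector (-2, 1, 2).
μ=5: eigenvector (-4, 2, 5).
P = [[1, -2, -4], [0, 1, 2], [0, 2, 5]], D = diag(6, 1, 5), P⁻¹ = [[1, 2, 0], [0, 5, -2], [0, -2, 1]].
B² = P·diag(36, 1, 25)·P⁻¹ = [[36, 262, -96], [0, -95, 48], [0, -240, 121]].
The requested entry is 121.

121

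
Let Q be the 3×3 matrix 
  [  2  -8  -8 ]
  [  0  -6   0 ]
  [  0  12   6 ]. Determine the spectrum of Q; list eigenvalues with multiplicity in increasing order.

Characteristic polynomial: p(t) = t^3 - 2t^2 - 36t + 72 = (t - 6)(t - 2)(t + 6).
Roots (with multiplicity): -6, 2, 6.

-6, 2, 6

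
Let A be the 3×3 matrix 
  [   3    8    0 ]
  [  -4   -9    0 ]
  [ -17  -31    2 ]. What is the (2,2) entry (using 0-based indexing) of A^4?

16

Characteristic polynomial: t^3 + 4t^2 - 7t - 10 = (t - 2)(t + 1)(t + 5), so the eigenvalues are -5, -1, 2.
t=2: eigenvector (0, 0, 1).
t=-5: eigenvector (-1, 1, 2).
t=-1: eigenvector (2, -1, 1).
P = [[0, -1, 2], [0, 1, -1], [1, 2, 1]], D = diag(2, -5, -1), P⁻¹ = [[-3, -5, 1], [1, 2, 0], [1, 1, 0]].
A⁴ = P·diag(16, 625, 1)·P⁻¹ = [[-623, -1248, 0], [624, 1249, 0], [1203, 2421, 16]].
The requested entry is 16.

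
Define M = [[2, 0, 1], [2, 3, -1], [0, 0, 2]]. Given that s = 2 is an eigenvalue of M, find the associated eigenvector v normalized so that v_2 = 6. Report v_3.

0

M − 2I = [[0, 0, 1], [2, 1, -1], [0, 0, 0]].
Solving (M − 2I)v = 0 gives the eigenspace spanned by (-3, 6, 0).
With v_2 = 6, v = (-3, 6, 0), so v_3 = 0.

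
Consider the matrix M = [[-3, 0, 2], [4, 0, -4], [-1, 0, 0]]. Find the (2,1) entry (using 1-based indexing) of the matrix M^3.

Characteristic polynomial: t^3 + 3t^2 + 2t = t(t + 1)(t + 2), so the eigenvalues are -2, -1, 0.
t=-1: eigenvector (1, 0, 1).
t=0: eigenvector (0, 1, 0).
t=-2: eigenvector (-2, 2, -1).
P = [[1, 0, -2], [0, 1, 2], [1, 0, -1]], D = diag(-1, 0, -2), P⁻¹ = [[-1, 0, 2], [2, 1, -2], [-1, 0, 1]].
M³ = P·diag(-1, 0, -8)·P⁻¹ = [[-15, 0, 14], [16, 0, -16], [-7, 0, 6]].
The requested entry is 16.

16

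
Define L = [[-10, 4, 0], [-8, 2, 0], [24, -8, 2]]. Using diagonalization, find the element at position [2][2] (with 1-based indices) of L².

Characteristic polynomial: t^3 + 6t^2 - 4t - 24 = (t - 2)(t + 2)(t + 6), so the eigenvalues are -6, -2, 2.
t=-2: eigenvector (1, 2, -2).
t=-6: eigenvector (-1, -1, 2).
t=2: eigenvector (0, 0, 1).
P = [[1, -1, 0], [2, -1, 0], [-2, 2, 1]], D = diag(-2, -6, 2), P⁻¹ = [[-1, 1, 0], [-2, 1, 0], [2, 0, 1]].
L² = P·diag(4, 36, 4)·P⁻¹ = [[68, -32, 0], [64, -28, 0], [-128, 64, 4]].
The requested entry is -28.

-28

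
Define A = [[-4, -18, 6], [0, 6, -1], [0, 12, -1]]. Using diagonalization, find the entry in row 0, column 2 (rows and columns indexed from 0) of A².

Characteristic polynomial: λ^3 - λ^2 - 14λ + 24 = (λ - 3)(λ - 2)(λ + 4), so the eigenvalues are -4, 2, 3.
λ=-4: eigenvector (1, 0, 0).
λ=2: eigenvector (-1, -1, -4).
λ=3: eigenvector (0, 1, 3).
P = [[1, -1, 0], [0, -1, 1], [0, -4, 3]], D = diag(-4, 2, 3), P⁻¹ = [[1, 3, -1], [0, 3, -1], [0, 4, -1]].
A² = P·diag(16, 4, 9)·P⁻¹ = [[16, 36, -12], [0, 24, -5], [0, 60, -11]].
The requested entry is -12.

-12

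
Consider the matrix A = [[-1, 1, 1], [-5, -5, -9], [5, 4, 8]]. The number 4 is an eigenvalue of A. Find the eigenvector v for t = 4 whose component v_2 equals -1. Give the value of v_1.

0

A − 4I = [[-5, 1, 1], [-5, -9, -9], [5, 4, 4]].
Solving (A − 4I)v = 0 gives the eigenspace spanned by (0, -1, 1).
With v_2 = -1, v = (0, -1, 1), so v_1 = 0.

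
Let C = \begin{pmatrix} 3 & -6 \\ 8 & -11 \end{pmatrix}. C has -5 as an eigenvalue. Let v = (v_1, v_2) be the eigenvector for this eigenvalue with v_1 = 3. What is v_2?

4

C + 5I = [[8, -6], [8, -6]].
Solving (C + 5I)v = 0 gives the eigenspace spanned by (3, 4).
With v_1 = 3, v = (3, 4), so v_2 = 4.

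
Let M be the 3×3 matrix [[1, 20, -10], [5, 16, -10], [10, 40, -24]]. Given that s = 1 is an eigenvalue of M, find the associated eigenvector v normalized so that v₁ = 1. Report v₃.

2

M − 1I = [[0, 20, -10], [5, 15, -10], [10, 40, -25]].
Solving (M − 1I)v = 0 gives the eigenspace spanned by (1, 1, 2).
With v₁ = 1, v = (1, 1, 2), so v₃ = 2.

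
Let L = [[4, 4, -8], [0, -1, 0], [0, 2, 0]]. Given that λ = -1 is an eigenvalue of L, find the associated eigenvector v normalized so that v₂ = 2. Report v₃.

-4

L + 1I = [[5, 4, -8], [0, 0, 0], [0, 2, 1]].
Solving (L + 1I)v = 0 gives the eigenspace spanned by (-8, 2, -4).
With v₂ = 2, v = (-8, 2, -4), so v₃ = -4.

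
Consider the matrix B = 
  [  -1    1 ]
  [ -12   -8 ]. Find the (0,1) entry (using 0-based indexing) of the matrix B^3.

Characteristic polynomial: s^2 + 9s + 20 = (s + 4)(s + 5), so the eigenvalues are -5, -4.
s=-4: eigenvector (1, -3).
s=-5: eigenvector (-1, 4).
P = [[1, -1], [-3, 4]], D = diag(-4, -5), P⁻¹ = [[4, 1], [3, 1]].
B³ = P·diag(-64, -125)·P⁻¹ = [[119, 61], [-732, -308]].
The requested entry is 61.

61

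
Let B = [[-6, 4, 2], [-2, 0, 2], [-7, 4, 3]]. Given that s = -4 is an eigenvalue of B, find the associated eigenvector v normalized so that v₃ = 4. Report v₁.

B + 4I = [[-2, 4, 2], [-2, 4, 2], [-7, 4, 7]].
Solving (B + 4I)v = 0 gives the eigenspace spanned by (4, 0, 4).
With v₃ = 4, v = (4, 0, 4), so v₁ = 4.

4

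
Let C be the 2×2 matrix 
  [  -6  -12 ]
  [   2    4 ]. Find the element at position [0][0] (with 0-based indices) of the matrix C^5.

Characteristic polynomial: t^2 + 2t = t(t + 2), so the eigenvalues are -2, 0.
t=-2: eigenvector (3, -1).
t=0: eigenvector (2, -1).
P = [[3, 2], [-1, -1]], D = diag(-2, 0), P⁻¹ = [[1, 2], [-1, -3]].
C⁵ = P·diag(-32, 0)·P⁻¹ = [[-96, -192], [32, 64]].
The requested entry is -96.

-96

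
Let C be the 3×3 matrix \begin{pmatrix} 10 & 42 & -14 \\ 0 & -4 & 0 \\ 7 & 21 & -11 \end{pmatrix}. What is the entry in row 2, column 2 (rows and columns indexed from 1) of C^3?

Characteristic polynomial: r^3 + 5r^2 - 8r - 48 = (r - 3)(r + 4)^2, so the eigenvalues are -4, -4, 3.
r=3: eigenvector (2, 0, 1).
r=-4: eigenvector (-6, 1, -3).
r=-4: eigenvector (1, 0, 1).
P = [[2, -6, 1], [0, 1, 0], [1, -3, 1]], D = diag(3, -4, -4), P⁻¹ = [[1, 3, -1], [0, 1, 0], [-1, 0, 2]].
C³ = P·diag(27, -64, -64)·P⁻¹ = [[118, 546, -182], [0, -64, 0], [91, 273, -155]].
The requested entry is -64.

-64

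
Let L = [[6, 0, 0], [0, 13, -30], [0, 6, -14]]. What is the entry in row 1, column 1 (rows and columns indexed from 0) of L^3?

37

Characteristic polynomial: λ^3 - 5λ^2 - 8λ + 12 = (λ - 6)(λ - 1)(λ + 2), so the eigenvalues are -2, 1, 6.
λ=-2: eigenvector (0, 2, 1).
λ=1: eigenvector (0, 5, 2).
λ=6: eigenvector (1, 0, 0).
P = [[0, 0, 1], [2, 5, 0], [1, 2, 0]], D = diag(-2, 1, 6), P⁻¹ = [[0, -2, 5], [0, 1, -2], [1, 0, 0]].
L³ = P·diag(-8, 1, 216)·P⁻¹ = [[216, 0, 0], [0, 37, -90], [0, 18, -44]].
The requested entry is 37.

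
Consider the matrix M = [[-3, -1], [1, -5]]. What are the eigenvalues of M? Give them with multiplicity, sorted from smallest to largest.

Characteristic polynomial: p(μ) = μ^2 + 8μ + 16 = (μ + 4)^2.
Roots (with multiplicity): -4, -4.

-4, -4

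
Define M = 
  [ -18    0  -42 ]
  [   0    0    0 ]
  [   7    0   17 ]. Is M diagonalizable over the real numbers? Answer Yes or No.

Yes

Characteristic polynomial: p(r) = r^3 + r^2 - 12r = r(r - 3)(r + 4).
All 3 eigenvalues are distinct, so M is diagonalizable.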